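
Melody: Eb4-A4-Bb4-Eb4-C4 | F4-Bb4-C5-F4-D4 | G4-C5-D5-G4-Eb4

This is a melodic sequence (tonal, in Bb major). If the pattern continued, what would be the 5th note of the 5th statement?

G4

With 5-note cells, note 5 of each statement runs C4, D4, Eb4.
Carrying that up a 2nd forward: F4 → G4.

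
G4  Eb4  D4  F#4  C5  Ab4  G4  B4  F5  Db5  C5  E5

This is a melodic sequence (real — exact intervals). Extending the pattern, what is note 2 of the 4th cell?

Grouping in 4s, the 2nd note of each cell is Eb4, Ab4, Db5.
One more up a 4th gives Gb5.

Gb5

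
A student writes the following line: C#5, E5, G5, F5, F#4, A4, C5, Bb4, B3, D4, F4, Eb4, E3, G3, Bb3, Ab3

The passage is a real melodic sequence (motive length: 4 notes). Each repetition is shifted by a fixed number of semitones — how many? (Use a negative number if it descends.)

-7

With a 4-note motive the entries are C#5, F#4, B3, E3, each down a 5th from the previous.
C#5 to F#4 spans -7 semitones.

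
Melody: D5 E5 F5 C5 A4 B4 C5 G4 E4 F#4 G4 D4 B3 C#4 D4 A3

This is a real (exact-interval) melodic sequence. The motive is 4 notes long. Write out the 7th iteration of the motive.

G#2 A#2 B2 F#2

The 4-note cells begin on D5, A4, E4, B3 — each down a 4th from the last.
Carrying on: F#3 → C#3 → G#2.
From G#2 the exact shape gives G#2 A#2 B2 F#2.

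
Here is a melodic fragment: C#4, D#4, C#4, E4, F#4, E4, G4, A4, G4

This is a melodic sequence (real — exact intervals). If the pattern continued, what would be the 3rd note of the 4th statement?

Bb4

The unit is 3 notes. Position-3 pitches of the 3 shown cells: C#4, E4, G4.
Each moves up a 3rd; the next is Bb4.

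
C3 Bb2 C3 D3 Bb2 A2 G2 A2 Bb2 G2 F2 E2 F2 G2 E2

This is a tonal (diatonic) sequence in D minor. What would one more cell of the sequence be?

D2 C2 D2 E2 C2

Unit = 5 notes; the statements start on C3, A2, F2, moving down a 3rd each time.
Statement 4 starts on D2 and keeps the same diatonic contour: D2 C2 D2 E2 C2.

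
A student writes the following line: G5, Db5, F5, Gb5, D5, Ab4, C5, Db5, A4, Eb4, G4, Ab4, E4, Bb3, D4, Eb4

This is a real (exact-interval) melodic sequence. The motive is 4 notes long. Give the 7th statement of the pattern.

C#3 G2 B2 C3

Unit = 4 notes; the statements start on G5, D5, A4, E4, moving down a 4th each time.
Continuing the starts: B3 → F#3 → C#3.
So cell 7 is C#3 G2 B2 C3.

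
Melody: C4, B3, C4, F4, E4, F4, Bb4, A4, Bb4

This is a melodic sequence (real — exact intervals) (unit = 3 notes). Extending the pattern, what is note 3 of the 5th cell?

The unit is 3 notes. Position-3 pitches of the 3 shown cells: C4, F4, Bb4.
Extending up a 4th: Eb5 → Ab5.

Ab5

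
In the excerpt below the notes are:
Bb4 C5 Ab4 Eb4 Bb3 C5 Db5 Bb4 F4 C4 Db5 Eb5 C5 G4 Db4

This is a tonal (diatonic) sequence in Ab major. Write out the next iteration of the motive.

With a 5-note motive the entries are Bb4, C5, Db5, each up a 2nd from the previous.
So cell 4 is Eb5 F5 Db5 Ab4 Eb4.

Eb5 F5 Db5 Ab4 Eb4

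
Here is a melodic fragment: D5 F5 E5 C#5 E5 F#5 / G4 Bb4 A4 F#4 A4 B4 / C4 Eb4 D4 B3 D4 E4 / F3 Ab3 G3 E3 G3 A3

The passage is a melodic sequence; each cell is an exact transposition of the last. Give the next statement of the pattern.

Bb2 Db3 C3 A2 C3 D3

Taking 6-note groups, the heads are D5, G4, C4, F3: the pattern moves down a 5th.
From Bb2 the exact shape gives Bb2 Db3 C3 A2 C3 D3.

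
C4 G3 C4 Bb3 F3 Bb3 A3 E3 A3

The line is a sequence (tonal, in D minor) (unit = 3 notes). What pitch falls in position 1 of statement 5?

F3

Grouping in 3s, the 1st note of each cell is C4, Bb3, A3.
Each moves down a 2nd. Continuing: G3 → F3.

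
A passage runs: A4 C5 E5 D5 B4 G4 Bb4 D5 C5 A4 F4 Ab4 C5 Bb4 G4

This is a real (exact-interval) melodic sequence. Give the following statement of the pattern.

With a 5-note motive the entries are A4, G4, F4, each down a 2nd from the previous.
So cell 4 is Eb4 Gb4 Bb4 Ab4 F4.

Eb4 Gb4 Bb4 Ab4 F4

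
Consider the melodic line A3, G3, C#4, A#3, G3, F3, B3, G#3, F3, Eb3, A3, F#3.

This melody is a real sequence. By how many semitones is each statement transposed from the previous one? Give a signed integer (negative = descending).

-2

The 4-note cells begin on A3, G3, F3 — each down a 2nd from the last.
A3→G3 is 55 − 57 = -2 semitones.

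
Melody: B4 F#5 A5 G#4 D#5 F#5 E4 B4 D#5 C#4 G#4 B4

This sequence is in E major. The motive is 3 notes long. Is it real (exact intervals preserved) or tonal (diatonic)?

tonal

Every note is diatonic to E major.
Cell 1 has +3 semitones from note 2 to 3, but cell 3 has +4 — the interval quality changes while the contour stays the same, which is the hallmark of a tonal sequence.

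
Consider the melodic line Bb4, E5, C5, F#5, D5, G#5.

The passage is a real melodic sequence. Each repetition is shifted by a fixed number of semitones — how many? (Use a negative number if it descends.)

2

The 2-note cells begin on Bb4, C5, D5 — each up a 2nd from the last.
Counting half-steps from Bb4 to C5: 2.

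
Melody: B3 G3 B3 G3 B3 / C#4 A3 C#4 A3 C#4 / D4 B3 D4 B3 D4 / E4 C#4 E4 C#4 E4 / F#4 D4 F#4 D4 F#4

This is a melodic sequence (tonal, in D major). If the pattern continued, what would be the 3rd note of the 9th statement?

C#5

The unit is 5 notes. Position-3 pitches of the 5 shown cells: B3, C#4, D4, E4, F#4.
Each moves up a 2nd. Continuing: G4 → A4 → B4 → C#5.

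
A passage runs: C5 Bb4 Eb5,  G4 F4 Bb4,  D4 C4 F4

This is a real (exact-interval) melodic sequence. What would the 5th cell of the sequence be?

With a 3-note motive the entries are C5, G4, D4, each down a 4th from the previous.
Continuing the starts: A3 → E3.
From E3 the exact shape gives E3 D3 G3.

E3 D3 G3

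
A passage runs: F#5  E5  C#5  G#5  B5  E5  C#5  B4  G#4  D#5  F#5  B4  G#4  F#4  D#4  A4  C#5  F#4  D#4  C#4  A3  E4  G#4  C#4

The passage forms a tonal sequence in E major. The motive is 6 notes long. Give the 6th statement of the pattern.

With a 6-note motive the entries are F#5, C#5, G#4, D#4, each down a 4th from the previous.
Carrying on: A3 → E3.
So cell 6 is E3 D#3 B2 F#3 A3 D#3.

E3 D#3 B2 F#3 A3 D#3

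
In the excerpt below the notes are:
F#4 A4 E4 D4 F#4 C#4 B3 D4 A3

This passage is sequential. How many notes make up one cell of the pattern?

3

There are 9 notes; a 3-note unit gives 3 cells:
F#4 A4 E4 | D4 F#4 C#4 | B3 D4 A3
Each cell is the previous one down a 3rd — so the unit is 3 notes.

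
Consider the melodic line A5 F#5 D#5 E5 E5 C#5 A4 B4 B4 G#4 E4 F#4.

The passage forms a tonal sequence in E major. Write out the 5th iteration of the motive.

C#4 A3 F#3 G#3

The 4-note cells begin on A5, E5, B4 — each down a 4th from the last.
Continuing the starts: F#4 → C#4.
From C#4 the diatonic shape gives C#4 A3 F#3 G#3.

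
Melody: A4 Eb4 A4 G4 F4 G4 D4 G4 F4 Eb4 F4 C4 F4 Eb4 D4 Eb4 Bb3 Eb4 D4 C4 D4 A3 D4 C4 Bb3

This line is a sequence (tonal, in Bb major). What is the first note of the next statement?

Unit = 5 notes; the statements start on A4, G4, F4, Eb4, D4, moving down a 2nd each time.
One more step down a 2nd gives C4.

C4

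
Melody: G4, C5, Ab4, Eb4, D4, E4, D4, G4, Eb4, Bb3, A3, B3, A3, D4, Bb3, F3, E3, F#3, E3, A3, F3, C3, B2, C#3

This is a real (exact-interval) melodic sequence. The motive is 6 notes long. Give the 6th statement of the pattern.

F#2 B2 G2 D2 C#2 D#2

Unit = 6 notes; the statements start on G4, D4, A3, E3, moving down a 4th each time.
Extending down a 4th: B2 → F#2.
From F#2 the exact shape gives F#2 B2 G2 D2 C#2 D#2.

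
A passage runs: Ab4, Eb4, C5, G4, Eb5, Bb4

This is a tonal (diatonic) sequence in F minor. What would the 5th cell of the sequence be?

With a 2-note motive the entries are Ab4, C5, Eb5, each up a 3rd from the previous.
Extending up a 3rd: G5 → Bb5.
From Bb5 the diatonic shape gives Bb5 F5.

Bb5 F5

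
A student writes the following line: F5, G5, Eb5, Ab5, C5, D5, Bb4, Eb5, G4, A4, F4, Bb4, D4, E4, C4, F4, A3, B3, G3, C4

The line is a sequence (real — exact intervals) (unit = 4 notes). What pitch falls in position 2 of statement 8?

The unit is 4 notes. Position-2 pitches of the 5 shown cells: G5, D5, A4, E4, B3.
Each moves down a 4th. Continuing: F#3 → C#3 → G#2.

G#2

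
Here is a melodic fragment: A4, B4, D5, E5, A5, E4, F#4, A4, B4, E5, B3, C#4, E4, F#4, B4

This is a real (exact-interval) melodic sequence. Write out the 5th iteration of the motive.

Taking 5-note groups, the heads are A4, E4, B3: the pattern moves down a 4th.
Carrying on: F#3 → C#3.
Statement 5 starts on C#3 and keeps the same exact contour: C#3 D#3 F#3 G#3 C#4.

C#3 D#3 F#3 G#3 C#4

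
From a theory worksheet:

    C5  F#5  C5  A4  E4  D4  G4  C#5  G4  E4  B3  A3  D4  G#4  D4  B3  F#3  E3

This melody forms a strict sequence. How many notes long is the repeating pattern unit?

There are 18 notes; a 6-note unit gives 3 cells:
C5 F#5 C5 A4 E4 D4 | G4 C#5 G4 E4 B3 A3 | D4 G#4 D4 B3 F#3 E3
Every group is a transposition down a 4th of the one before; no shorter unit works.

6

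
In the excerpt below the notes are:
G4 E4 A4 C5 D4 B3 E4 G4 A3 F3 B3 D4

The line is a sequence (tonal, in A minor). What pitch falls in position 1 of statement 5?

B2

With 4-note cells, note 1 of each statement runs G4, D4, A3.
Carrying that down a 4th forward: E3 → B2.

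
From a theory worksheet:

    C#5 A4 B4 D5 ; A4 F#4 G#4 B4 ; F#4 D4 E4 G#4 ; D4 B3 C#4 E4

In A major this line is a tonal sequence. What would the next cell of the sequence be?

B3 G#3 A3 C#4

The 4-note cells begin on C#5, A4, F#4, D4 — each down a 3rd from the last.
From B3 the diatonic shape gives B3 G#3 A3 C#4.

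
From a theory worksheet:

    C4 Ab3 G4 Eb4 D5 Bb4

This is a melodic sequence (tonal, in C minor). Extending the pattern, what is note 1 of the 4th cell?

Grouping in 2s, the 1st note of each cell is C4, G4, D5.
From D5, up a 5th gives Ab5.

Ab5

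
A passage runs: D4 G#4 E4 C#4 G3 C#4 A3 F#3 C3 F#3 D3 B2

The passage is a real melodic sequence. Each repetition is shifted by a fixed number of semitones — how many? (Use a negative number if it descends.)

Taking 4-note groups, the heads are D4, G3, C3: the pattern moves down a 5th.
Counting half-steps from D4 to G3: -7.

-7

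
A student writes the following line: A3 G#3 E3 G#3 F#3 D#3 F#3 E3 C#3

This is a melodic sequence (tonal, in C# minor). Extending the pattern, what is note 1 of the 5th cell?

With 3-note cells, note 1 of each statement runs A3, G#3, F#3.
Extending down a 2nd: E3 → D#3.

D#3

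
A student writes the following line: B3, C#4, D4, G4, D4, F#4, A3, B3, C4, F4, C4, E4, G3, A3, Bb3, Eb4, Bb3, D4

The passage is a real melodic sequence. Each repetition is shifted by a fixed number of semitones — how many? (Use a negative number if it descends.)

-2

Unit = 6 notes; the statements start on B3, A3, G3, moving down a 2nd each time.
B3→A3 is 57 − 59 = -2 semitones.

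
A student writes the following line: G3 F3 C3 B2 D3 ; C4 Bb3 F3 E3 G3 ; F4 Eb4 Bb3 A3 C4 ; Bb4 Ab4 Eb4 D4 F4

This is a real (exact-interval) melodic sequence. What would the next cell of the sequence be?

The 5-note cells begin on G3, C4, F4, Bb4 — each up a 4th from the last.
From Eb5 the exact shape gives Eb5 Db5 Ab4 G4 Bb4.

Eb5 Db5 Ab4 G4 Bb4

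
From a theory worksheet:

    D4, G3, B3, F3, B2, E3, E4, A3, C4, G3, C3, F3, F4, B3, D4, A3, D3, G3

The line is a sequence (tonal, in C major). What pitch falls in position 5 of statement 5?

With 6-note cells, note 5 of each statement runs B2, C3, D3.
Each moves up a 2nd. Continuing: E3 → F3.

F3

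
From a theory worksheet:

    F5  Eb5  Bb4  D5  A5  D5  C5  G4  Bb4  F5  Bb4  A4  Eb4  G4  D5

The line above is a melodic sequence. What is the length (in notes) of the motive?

15 notes total. Splitting into 3 groups of 5:
F5 Eb5 Bb4 D5 A5 | D5 C5 G4 Bb4 F5 | Bb4 A4 Eb4 G4 D5
Every group is a transposition down a 3rd of the one before; no shorter unit works.

5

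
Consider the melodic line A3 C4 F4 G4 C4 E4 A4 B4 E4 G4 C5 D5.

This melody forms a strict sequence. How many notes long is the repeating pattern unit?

12 notes total. Splitting into 3 groups of 4:
A3 C4 F4 G4 | C4 E4 A4 B4 | E4 G4 C5 D5
Each cell is the previous one up a 3rd — so the unit is 4 notes.

4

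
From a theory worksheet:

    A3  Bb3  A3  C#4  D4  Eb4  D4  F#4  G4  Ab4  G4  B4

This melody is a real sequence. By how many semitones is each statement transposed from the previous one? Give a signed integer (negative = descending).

Unit = 4 notes; the statements start on A3, D4, G4, moving up a 4th each time.
A3 to D4 spans +5 semitones.

5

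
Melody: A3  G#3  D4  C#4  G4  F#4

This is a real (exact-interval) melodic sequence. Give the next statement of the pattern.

C5 B4

The 2-note cells begin on A3, D4, G4 — each up a 4th from the last.
Statement 4 starts on C5 and keeps the same exact contour: C5 B4.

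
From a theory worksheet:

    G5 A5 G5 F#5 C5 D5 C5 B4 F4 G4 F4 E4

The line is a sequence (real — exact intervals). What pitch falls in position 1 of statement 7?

With 4-note cells, note 1 of each statement runs G5, C5, F4.
Carrying that down a 5th forward: Bb3 → Eb3 → Ab2 → Db2.

Db2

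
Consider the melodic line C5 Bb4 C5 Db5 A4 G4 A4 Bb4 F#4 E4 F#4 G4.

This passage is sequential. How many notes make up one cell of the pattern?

12 notes total. Splitting into 3 groups of 4:
C5 Bb4 C5 Db5 | A4 G4 A4 Bb4 | F#4 E4 F#4 G4
Each cell is the previous one down a 3rd — so the unit is 4 notes.

4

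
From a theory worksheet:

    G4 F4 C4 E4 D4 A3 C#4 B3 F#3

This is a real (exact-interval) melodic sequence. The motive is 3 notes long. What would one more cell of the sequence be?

A#3 G#3 D#3

The 3-note cells begin on G4, E4, C#4 — each down a 3rd from the last.
Statement 4 starts on A#3 and keeps the same exact contour: A#3 G#3 D#3.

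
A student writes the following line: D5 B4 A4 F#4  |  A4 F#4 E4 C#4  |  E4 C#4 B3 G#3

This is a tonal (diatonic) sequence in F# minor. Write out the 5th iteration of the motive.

F#3 D3 C#3 A2

Taking 4-note groups, the heads are D5, A4, E4: the pattern moves down a 4th.
Continuing the starts: B3 → F#3.
From F#3 the diatonic shape gives F#3 D3 C#3 A2.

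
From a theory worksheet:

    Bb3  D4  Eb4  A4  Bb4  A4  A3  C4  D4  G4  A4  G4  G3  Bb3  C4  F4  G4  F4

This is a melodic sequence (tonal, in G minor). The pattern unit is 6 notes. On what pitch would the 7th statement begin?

C3

With a 6-note motive the entries are Bb3, A3, G3, each down a 2nd from the previous.
Extending the heads down a 2nd: F3 → Eb3 → D3 → C3.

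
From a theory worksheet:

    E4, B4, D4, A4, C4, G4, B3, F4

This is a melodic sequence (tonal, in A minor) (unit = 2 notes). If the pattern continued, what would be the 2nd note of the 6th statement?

With 2-note cells, note 2 of each statement runs B4, A4, G4, F4.
Carrying that down a 2nd forward: E4 → D4.

D4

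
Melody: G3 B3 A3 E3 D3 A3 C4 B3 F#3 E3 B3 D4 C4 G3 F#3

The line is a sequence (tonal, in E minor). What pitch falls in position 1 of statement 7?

F#4

The unit is 5 notes. Position-1 pitches of the 3 shown cells: G3, A3, B3.
Each moves up a 2nd. Continuing: C4 → D4 → E4 → F#4.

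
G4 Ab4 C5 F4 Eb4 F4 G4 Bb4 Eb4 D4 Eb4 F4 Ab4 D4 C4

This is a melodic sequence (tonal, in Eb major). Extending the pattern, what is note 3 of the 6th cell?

The unit is 5 notes. Position-3 pitches of the 3 shown cells: C5, Bb4, Ab4.
Extending down a 2nd: G4 → F4 → Eb4.

Eb4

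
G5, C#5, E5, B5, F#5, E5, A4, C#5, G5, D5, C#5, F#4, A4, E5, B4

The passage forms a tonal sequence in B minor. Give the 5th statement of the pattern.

Taking 5-note groups, the heads are G5, E5, C#5: the pattern moves down a 3rd.
Continuing the starts: A4 → F#4.
Statement 5 starts on F#4 and keeps the same diatonic contour: F#4 B3 D4 A4 E4.

F#4 B3 D4 A4 E4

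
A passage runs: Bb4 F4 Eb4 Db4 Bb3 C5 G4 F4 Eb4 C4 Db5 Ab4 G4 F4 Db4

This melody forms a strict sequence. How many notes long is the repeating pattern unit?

5

Try groups of 5 (3 cells in 15 notes):
Bb4 F4 Eb4 Db4 Bb3 | C5 G4 F4 Eb4 C4 | Db5 Ab4 G4 F4 Db4
Every group is a transposition up a 2nd of the one before; no shorter unit works.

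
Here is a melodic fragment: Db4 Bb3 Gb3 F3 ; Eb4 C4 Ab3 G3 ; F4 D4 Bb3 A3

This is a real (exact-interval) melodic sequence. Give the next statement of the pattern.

G4 E4 C4 B3

Unit = 4 notes; the statements start on Db4, Eb4, F4, moving up a 2nd each time.
From G4 the exact shape gives G4 E4 C4 B3.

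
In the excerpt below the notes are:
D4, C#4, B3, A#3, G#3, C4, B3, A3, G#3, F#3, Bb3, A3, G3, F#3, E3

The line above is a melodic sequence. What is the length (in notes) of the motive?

5

There are 15 notes; a 5-note unit gives 3 cells:
D4 C#4 B3 A#3 G#3 | C4 B3 A3 G#3 F#3 | Bb3 A3 G3 F#3 E3
Every group is a transposition down a 2nd of the one before; no shorter unit works.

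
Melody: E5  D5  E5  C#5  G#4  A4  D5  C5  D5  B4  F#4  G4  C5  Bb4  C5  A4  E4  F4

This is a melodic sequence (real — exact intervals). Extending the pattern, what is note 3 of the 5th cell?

The unit is 6 notes. Position-3 pitches of the 3 shown cells: E5, D5, C5.
Each moves down a 2nd. Continuing: Bb4 → Ab4.

Ab4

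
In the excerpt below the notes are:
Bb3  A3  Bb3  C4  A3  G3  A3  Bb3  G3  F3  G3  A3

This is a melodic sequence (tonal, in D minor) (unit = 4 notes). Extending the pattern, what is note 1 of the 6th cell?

D3

With 4-note cells, note 1 of each statement runs Bb3, A3, G3.
Carrying that down a 2nd forward: F3 → E3 → D3.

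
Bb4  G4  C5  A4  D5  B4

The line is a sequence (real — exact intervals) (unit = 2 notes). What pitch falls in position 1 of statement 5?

F#5

With 2-note cells, note 1 of each statement runs Bb4, C5, D5.
Carrying that up a 2nd forward: E5 → F#5.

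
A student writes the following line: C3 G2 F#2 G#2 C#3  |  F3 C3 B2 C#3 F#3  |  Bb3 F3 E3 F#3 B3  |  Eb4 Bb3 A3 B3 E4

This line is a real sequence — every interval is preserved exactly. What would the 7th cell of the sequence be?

Taking 5-note groups, the heads are C3, F3, Bb3, Eb4: the pattern moves up a 4th.
Carrying on: Ab4 → Db5 → Gb5.
Statement 7 starts on Gb5 and keeps the same exact contour: Gb5 Db5 C5 D5 G5.

Gb5 Db5 C5 D5 G5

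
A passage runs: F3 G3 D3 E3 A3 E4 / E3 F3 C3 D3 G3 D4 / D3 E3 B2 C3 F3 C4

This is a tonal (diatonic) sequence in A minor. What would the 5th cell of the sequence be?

B2 C3 G2 A2 D3 A3

Unit = 6 notes; the statements start on F3, E3, D3, moving down a 2nd each time.
Extending down a 2nd: C3 → B2.
Statement 5 starts on B2 and keeps the same diatonic contour: B2 C3 G2 A2 D3 A3.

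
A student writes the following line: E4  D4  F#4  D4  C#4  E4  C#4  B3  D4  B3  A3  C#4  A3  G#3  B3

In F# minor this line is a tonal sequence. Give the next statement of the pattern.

The 3-note cells begin on E4, D4, C#4, B3, A3 — each down a 2nd from the last.
Statement 6 starts on G#3 and keeps the same diatonic contour: G#3 F#3 A3.

G#3 F#3 A3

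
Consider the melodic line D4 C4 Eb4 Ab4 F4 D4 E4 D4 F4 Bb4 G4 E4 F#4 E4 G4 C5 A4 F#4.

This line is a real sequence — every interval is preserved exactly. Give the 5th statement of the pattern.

With a 6-note motive the entries are D4, E4, F#4, each up a 2nd from the previous.
Continuing the starts: G#4 → A#4.
From A#4 the exact shape gives A#4 G#4 B4 E5 C#5 A#4.

A#4 G#4 B4 E5 C#5 A#4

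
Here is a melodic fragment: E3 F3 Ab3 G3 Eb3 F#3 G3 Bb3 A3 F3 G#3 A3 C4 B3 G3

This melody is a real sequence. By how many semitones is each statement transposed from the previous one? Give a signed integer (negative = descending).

2

Taking 5-note groups, the heads are E3, F#3, G#3: the pattern moves up a 2nd.
E3 to F#3 spans +2 semitones.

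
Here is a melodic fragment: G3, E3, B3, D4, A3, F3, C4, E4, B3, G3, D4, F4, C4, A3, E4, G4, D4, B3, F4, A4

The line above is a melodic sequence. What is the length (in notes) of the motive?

4

There are 20 notes; a 4-note unit gives 5 cells:
G3 E3 B3 D4 | A3 F3 C4 E4 | B3 G3 D4 F4 | C4 A3 E4 G4 | D4 B3 F4 A4
That's a consistent up a 2nd shift per cell, and no other grouping gives one.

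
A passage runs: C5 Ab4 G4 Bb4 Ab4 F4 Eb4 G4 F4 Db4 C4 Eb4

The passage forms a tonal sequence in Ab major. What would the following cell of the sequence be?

Db4 Bb3 Ab3 C4

With a 4-note motive the entries are C5, Ab4, F4, each down a 3rd from the previous.
From Db4 the diatonic shape gives Db4 Bb3 Ab3 C4.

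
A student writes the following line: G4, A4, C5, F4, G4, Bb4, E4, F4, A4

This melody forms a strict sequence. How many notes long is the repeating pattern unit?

3

Try groups of 3 (3 cells in 9 notes):
G4 A4 C5 | F4 G4 Bb4 | E4 F4 A4
Each cell is the previous one down a 2nd — so the unit is 3 notes.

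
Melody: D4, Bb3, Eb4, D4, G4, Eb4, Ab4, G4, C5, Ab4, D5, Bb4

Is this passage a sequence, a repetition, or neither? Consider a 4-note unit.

Note 4 of cell 3 is Bb4; if this were a sequence it would be C5. No unit length gives a consistent transposition pattern.

neither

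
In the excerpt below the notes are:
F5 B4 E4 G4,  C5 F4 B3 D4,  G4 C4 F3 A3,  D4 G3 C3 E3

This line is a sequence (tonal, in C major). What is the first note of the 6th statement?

Taking 4-note groups, the heads are F5, C5, G4, D4: the pattern moves down a 4th.
Extending the heads down a 4th: A3 → E3.

E3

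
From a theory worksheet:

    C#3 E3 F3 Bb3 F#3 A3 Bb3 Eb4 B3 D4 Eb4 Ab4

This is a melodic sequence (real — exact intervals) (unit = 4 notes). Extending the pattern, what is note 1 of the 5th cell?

A4

With 4-note cells, note 1 of each statement runs C#3, F#3, B3.
Carrying that up a 4th forward: E4 → A4.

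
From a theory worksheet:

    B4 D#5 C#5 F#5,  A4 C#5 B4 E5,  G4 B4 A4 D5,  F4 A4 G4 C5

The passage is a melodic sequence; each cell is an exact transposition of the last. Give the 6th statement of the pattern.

Db4 F4 Eb4 Ab4

With a 4-note motive the entries are B4, A4, G4, F4, each down a 2nd from the previous.
Carrying on: Eb4 → Db4.
Statement 6 starts on Db4 and keeps the same exact contour: Db4 F4 Eb4 Ab4.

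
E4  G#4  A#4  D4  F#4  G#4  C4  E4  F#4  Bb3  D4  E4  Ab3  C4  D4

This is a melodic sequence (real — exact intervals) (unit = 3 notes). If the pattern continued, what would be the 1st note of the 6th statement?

Gb3

With 3-note cells, note 1 of each statement runs E4, D4, C4, Bb3, Ab3.
From Ab3, down a 2nd gives Gb3.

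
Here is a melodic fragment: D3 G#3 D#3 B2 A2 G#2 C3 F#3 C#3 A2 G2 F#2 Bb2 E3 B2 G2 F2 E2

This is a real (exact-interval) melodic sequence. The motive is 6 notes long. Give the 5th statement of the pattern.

The 6-note cells begin on D3, C3, Bb2 — each down a 2nd from the last.
Continuing the starts: Ab2 → Gb2.
So cell 5 is Gb2 C3 G2 Eb2 Db2 C2.

Gb2 C3 G2 Eb2 Db2 C2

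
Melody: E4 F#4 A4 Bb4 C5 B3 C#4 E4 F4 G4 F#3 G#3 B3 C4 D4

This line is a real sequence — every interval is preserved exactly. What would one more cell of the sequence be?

C#3 D#3 F#3 G3 A3

Taking 5-note groups, the heads are E4, B3, F#3: the pattern moves down a 4th.
From C#3 the exact shape gives C#3 D#3 F#3 G3 A3.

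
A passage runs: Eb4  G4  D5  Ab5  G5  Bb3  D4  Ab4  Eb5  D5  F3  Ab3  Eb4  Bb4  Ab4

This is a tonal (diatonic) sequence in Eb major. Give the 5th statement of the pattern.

G2 Bb2 F3 C4 Bb3

Taking 5-note groups, the heads are Eb4, Bb3, F3: the pattern moves down a 4th.
Extending down a 4th: C3 → G2.
So cell 5 is G2 Bb2 F3 C4 Bb3.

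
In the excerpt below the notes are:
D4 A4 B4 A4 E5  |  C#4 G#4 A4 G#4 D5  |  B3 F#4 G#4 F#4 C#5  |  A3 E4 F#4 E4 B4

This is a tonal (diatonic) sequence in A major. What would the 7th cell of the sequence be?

Taking 5-note groups, the heads are D4, C#4, B3, A3: the pattern moves down a 2nd.
Extending down a 2nd: G#3 → F#3 → E3.
Statement 7 starts on E3 and keeps the same diatonic contour: E3 B3 C#4 B3 F#4.

E3 B3 C#4 B3 F#4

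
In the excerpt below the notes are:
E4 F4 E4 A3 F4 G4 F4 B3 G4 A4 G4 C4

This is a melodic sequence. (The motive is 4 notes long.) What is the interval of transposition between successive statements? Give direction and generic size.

The 4-note cells begin on E4, F4, G4 — each up a 2nd from the last.
E4 to F4 is up a 2nd.

up a 2nd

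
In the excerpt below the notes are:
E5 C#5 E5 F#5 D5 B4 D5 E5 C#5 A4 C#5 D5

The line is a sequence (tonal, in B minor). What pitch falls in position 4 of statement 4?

The unit is 4 notes. Position-4 pitches of the 3 shown cells: F#5, E5, D5.
From D5, down a 2nd gives C#5.

C#5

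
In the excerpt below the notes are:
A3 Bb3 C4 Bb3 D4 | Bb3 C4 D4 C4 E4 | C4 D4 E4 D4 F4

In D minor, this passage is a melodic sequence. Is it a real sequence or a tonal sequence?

tonal

Every note is diatonic to D minor.
Cell 1 has +1 semitones from note 1 to 2, but cell 2 has +2 — the interval quality changes while the contour stays the same, which is the hallmark of a tonal sequence.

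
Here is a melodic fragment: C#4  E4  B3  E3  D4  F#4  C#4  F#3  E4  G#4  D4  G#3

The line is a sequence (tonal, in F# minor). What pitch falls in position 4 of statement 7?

D4

Grouping in 4s, the 4th note of each cell is E3, F#3, G#3.
Carrying that up a 2nd forward: A3 → B3 → C#4 → D4.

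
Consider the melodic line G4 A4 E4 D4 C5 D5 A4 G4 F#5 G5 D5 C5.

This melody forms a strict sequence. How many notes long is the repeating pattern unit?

Try groups of 4 (3 cells in 12 notes):
G4 A4 E4 D4 | C5 D5 A4 G4 | F#5 G5 D5 C5
Each cell is the previous one up a 4th — so the unit is 4 notes.

4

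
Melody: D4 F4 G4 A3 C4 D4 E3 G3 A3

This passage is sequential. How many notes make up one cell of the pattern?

9 notes total. Splitting into 3 groups of 3:
D4 F4 G4 | A3 C4 D4 | E3 G3 A3
That's a consistent down a 4th shift per cell, and no other grouping gives one.

3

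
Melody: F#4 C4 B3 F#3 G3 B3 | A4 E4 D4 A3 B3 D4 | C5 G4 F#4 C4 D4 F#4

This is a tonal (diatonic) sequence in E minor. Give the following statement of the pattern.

E5 B4 A4 E4 F#4 A4

Taking 6-note groups, the heads are F#4, A4, C5: the pattern moves up a 3rd.
From E5 the diatonic shape gives E5 B4 A4 E4 F#4 A4.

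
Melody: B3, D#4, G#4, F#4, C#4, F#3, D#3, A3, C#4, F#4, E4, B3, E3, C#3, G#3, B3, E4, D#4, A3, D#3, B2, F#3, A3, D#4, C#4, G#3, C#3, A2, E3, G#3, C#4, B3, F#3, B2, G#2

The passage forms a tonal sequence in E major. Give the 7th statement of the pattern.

With a 7-note motive the entries are B3, A3, G#3, F#3, E3, each down a 2nd from the previous.
Carrying on: D#3 → C#3.
So cell 7 is C#3 E3 A3 G#3 D#3 G#2 E2.

C#3 E3 A3 G#3 D#3 G#2 E2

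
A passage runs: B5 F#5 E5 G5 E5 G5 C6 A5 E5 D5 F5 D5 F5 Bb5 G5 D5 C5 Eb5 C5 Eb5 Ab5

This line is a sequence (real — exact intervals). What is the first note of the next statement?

The 7-note cells begin on B5, A5, G5 — each down a 2nd from the last.
The next head, down a 2nd from G5, is F5.

F5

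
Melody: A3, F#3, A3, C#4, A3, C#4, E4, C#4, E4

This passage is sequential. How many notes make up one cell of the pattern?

There are 9 notes; a 3-note unit gives 3 cells:
A3 F#3 A3 | C#4 A3 C#4 | E4 C#4 E4
Every group is a transposition up a 3rd of the one before; no shorter unit works.

3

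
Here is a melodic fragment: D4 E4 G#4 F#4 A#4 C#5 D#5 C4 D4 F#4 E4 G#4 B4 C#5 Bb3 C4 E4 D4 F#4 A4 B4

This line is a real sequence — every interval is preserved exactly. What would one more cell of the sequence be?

Ab3 Bb3 D4 C4 E4 G4 A4

The 7-note cells begin on D4, C4, Bb3 — each down a 2nd from the last.
So cell 4 is Ab3 Bb3 D4 C4 E4 G4 A4.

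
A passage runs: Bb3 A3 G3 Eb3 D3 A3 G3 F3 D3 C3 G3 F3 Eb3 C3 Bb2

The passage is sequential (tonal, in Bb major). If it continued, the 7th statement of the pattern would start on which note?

The 5-note cells begin on Bb3, A3, G3 — each down a 2nd from the last.
Continuing: F3 → Eb3 → D3 → C3. Statement 7 starts on C3.

C3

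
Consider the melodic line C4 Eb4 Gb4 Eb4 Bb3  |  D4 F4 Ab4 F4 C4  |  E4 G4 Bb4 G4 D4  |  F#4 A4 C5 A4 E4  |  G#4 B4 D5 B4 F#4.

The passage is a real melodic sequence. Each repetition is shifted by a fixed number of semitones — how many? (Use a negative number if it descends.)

2

The 5-note cells begin on C4, D4, E4, F#4, G#4 — each up a 2nd from the last.
C4 to D4 spans +2 semitones.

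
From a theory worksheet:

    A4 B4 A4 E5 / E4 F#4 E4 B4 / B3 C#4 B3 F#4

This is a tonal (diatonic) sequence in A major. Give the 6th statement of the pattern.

The 4-note cells begin on A4, E4, B3 — each down a 4th from the last.
Extending down a 4th: F#3 → C#3 → G#2.
So cell 6 is G#2 A2 G#2 D3.

G#2 A2 G#2 D3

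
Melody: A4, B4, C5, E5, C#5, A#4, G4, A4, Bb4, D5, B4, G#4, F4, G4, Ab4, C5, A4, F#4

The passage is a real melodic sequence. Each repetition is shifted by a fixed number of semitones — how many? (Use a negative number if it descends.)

-2

With a 6-note motive the entries are A4, G4, F4, each down a 2nd from the previous.
A4→G4 is 67 − 69 = -2 semitones.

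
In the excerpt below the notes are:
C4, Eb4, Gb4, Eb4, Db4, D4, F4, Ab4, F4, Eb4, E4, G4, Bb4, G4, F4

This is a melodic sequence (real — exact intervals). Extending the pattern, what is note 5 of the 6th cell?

Grouping in 5s, the 5th note of each cell is Db4, Eb4, F4.
Carrying that up a 2nd forward: G4 → A4 → B4.

B4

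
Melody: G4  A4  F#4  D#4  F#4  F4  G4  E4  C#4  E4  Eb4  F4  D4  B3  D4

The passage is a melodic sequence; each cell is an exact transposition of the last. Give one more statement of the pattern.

The 5-note cells begin on G4, F4, Eb4 — each down a 2nd from the last.
Statement 4 starts on Db4 and keeps the same exact contour: Db4 Eb4 C4 A3 C4.

Db4 Eb4 C4 A3 C4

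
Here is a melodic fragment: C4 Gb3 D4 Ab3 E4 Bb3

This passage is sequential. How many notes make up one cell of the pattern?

2

There are 6 notes; a 2-note unit gives 3 cells:
C4 Gb3 | D4 Ab3 | E4 Bb3
Each cell is the previous one up a 2nd — so the unit is 2 notes.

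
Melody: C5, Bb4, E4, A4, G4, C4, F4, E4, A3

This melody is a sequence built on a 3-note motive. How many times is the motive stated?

3

9 notes in groups of 3 gives 9/3 = 3 statements.
Starts: C5, A4, F4 — each down a 3rd.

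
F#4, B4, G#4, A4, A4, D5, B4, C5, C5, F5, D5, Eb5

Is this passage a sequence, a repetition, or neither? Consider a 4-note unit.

Each 4-note cell is the previous one transposed up a 3rd.

sequence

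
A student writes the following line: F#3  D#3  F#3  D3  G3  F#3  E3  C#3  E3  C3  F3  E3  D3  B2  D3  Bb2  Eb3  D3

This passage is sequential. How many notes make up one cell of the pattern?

6

There are 18 notes; a 6-note unit gives 3 cells:
F#3 D#3 F#3 D3 G3 F#3 | E3 C#3 E3 C3 F3 E3 | D3 B2 D3 Bb2 Eb3 D3
That's a consistent down a 2nd shift per cell, and no other grouping gives one.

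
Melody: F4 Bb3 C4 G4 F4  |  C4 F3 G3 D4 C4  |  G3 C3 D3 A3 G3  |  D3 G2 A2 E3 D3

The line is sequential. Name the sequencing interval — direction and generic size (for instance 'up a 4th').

Unit = 5 notes; the statements start on F4, C4, G3, D3, moving down a 4th each time.
F4 to C4 is down a 4th.

down a 4th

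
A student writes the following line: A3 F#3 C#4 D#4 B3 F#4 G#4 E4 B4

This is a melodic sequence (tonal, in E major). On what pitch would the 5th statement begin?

F#5

Unit = 3 notes; the statements start on A3, D#4, G#4, moving up a 4th each time.
Extending the heads up a 4th: C#5 → F#5.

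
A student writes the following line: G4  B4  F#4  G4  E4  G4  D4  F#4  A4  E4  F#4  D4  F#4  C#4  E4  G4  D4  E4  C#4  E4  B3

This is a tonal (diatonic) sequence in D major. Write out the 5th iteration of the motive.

C#4 E4 B3 C#4 A3 C#4 G3

Taking 7-note groups, the heads are G4, F#4, E4: the pattern moves down a 2nd.
Extending down a 2nd: D4 → C#4.
Statement 5 starts on C#4 and keeps the same diatonic contour: C#4 E4 B3 C#4 A3 C#4 G3.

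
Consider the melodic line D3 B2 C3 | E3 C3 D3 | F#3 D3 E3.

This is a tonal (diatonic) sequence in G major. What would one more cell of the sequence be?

With a 3-note motive the entries are D3, E3, F#3, each up a 2nd from the previous.
From G3 the diatonic shape gives G3 E3 F#3.

G3 E3 F#3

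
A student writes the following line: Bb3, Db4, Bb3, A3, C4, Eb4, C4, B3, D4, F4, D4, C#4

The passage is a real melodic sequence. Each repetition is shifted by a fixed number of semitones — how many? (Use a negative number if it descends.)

Taking 4-note groups, the heads are Bb3, C4, D4: the pattern moves up a 2nd.
Bb3 to C4 spans +2 semitones.

2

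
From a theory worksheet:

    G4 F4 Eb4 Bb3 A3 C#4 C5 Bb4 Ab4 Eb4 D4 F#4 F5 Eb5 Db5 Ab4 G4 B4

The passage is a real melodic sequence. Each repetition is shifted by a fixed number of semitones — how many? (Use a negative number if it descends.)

With a 6-note motive the entries are G4, C5, F5, each up a 4th from the previous.
G4 to C5 spans +5 semitones.

5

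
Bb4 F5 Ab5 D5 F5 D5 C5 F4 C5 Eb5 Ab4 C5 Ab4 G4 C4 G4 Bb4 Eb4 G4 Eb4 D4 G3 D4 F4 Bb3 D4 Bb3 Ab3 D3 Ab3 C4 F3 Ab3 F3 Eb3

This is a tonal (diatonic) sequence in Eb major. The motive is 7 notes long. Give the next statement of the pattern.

Ab2 Eb3 G3 C3 Eb3 C3 Bb2

Unit = 7 notes; the statements start on Bb4, F4, C4, G3, D3, moving down a 4th each time.
Statement 6 starts on Ab2 and keeps the same diatonic contour: Ab2 Eb3 G3 C3 Eb3 C3 Bb2.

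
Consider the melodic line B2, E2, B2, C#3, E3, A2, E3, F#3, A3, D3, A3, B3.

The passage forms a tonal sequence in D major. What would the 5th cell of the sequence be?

With a 4-note motive the entries are B2, E3, A3, each up a 4th from the previous.
Extending up a 4th: D4 → G4.
So cell 5 is G4 C#4 G4 A4.

G4 C#4 G4 A4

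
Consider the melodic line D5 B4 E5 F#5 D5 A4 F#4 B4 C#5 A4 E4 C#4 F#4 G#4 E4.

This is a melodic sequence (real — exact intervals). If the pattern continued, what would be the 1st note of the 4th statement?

B3

The unit is 5 notes. Position-1 pitches of the 3 shown cells: D5, A4, E4.
From E4, down a 4th gives B3.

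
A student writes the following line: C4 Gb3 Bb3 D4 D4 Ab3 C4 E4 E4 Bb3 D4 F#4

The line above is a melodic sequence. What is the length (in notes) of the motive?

4

Try groups of 4 (3 cells in 12 notes):
C4 Gb3 Bb3 D4 | D4 Ab3 C4 E4 | E4 Bb3 D4 F#4
Every group is a transposition up a 2nd of the one before; no shorter unit works.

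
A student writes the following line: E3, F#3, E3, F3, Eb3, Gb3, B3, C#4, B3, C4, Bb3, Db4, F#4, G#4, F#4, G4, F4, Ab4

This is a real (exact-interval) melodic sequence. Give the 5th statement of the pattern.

G#5 A#5 G#5 A5 G5 Bb5

Taking 6-note groups, the heads are E3, B3, F#4: the pattern moves up a 5th.
Extending up a 5th: C#5 → G#5.
Statement 5 starts on G#5 and keeps the same exact contour: G#5 A#5 G#5 A5 G5 Bb5.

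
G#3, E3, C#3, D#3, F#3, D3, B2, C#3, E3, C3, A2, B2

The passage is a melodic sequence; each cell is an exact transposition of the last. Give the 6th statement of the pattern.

Unit = 4 notes; the statements start on G#3, F#3, E3, moving down a 2nd each time.
Continuing the starts: D3 → C3 → Bb2.
Statement 6 starts on Bb2 and keeps the same exact contour: Bb2 Gb2 Eb2 F2.

Bb2 Gb2 Eb2 F2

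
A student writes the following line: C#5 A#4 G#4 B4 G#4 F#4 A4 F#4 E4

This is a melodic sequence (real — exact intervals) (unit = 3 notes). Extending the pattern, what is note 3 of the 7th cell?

Ab3

With 3-note cells, note 3 of each statement runs G#4, F#4, E4.
Each moves down a 2nd. Continuing: D4 → C4 → Bb3 → Ab3.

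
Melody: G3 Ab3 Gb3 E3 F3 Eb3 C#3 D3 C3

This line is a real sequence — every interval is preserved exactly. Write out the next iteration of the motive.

A#2 B2 A2

The 3-note cells begin on G3, E3, C#3 — each down a 3rd from the last.
So cell 4 is A#2 B2 A2.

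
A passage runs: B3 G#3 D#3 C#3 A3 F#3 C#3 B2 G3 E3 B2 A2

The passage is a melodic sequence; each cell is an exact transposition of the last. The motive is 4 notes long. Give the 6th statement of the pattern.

Db3 Bb2 F2 Eb2

With a 4-note motive the entries are B3, A3, G3, each down a 2nd from the previous.
Carrying on: F3 → Eb3 → Db3.
From Db3 the exact shape gives Db3 Bb2 F2 Eb2.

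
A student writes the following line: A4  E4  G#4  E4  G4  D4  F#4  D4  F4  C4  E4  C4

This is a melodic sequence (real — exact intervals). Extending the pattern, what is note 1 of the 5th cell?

Db4

With 4-note cells, note 1 of each statement runs A4, G4, F4.
Extending down a 2nd: Eb4 → Db4.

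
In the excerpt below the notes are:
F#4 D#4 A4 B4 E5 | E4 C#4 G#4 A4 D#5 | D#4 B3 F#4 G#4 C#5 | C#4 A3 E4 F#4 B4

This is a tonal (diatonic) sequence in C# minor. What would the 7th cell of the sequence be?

Unit = 5 notes; the statements start on F#4, E4, D#4, C#4, moving down a 2nd each time.
Carrying on: B3 → A3 → G#3.
Statement 7 starts on G#3 and keeps the same diatonic contour: G#3 E3 B3 C#4 F#4.

G#3 E3 B3 C#4 F#4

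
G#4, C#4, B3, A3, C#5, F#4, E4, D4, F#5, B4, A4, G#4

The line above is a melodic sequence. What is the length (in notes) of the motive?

There are 12 notes; a 4-note unit gives 3 cells:
G#4 C#4 B3 A3 | C#5 F#4 E4 D4 | F#5 B4 A4 G#4
That's a consistent up a 4th shift per cell, and no other grouping gives one.

4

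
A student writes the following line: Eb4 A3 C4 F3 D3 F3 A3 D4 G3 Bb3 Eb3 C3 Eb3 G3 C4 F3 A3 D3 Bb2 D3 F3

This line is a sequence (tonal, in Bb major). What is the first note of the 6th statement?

G3

Taking 7-note groups, the heads are Eb4, D4, C4: the pattern moves down a 2nd.
Continuing: Bb3 → A3 → G3. Statement 6 starts on G3.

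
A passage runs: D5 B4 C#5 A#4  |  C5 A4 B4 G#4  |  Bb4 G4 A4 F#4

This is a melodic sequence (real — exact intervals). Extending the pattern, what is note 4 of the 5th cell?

D4

The unit is 4 notes. Position-4 pitches of the 3 shown cells: A#4, G#4, F#4.
Each moves down a 2nd. Continuing: E4 → D4.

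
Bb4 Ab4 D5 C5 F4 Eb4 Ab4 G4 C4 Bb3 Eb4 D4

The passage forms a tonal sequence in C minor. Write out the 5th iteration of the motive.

D3 C3 F3 Eb3

With a 4-note motive the entries are Bb4, F4, C4, each down a 4th from the previous.
Continuing the starts: G3 → D3.
So cell 5 is D3 C3 F3 Eb3.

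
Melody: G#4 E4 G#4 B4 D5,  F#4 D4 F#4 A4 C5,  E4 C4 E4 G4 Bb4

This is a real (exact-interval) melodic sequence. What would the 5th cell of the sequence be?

C4 Ab3 C4 Eb4 Gb4

The 5-note cells begin on G#4, F#4, E4 — each down a 2nd from the last.
Continuing the starts: D4 → C4.
So cell 5 is C4 Ab3 C4 Eb4 Gb4.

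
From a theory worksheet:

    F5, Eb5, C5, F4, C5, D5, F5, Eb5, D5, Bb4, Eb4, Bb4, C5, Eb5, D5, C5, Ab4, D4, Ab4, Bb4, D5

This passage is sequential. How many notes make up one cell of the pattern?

21 notes total. Splitting into 3 groups of 7:
F5 Eb5 C5 F4 C5 D5 F5 | Eb5 D5 Bb4 Eb4 Bb4 C5 Eb5 | D5 C5 Ab4 D4 Ab4 Bb4 D5
Each cell is the previous one down a 2nd — so the unit is 7 notes.

7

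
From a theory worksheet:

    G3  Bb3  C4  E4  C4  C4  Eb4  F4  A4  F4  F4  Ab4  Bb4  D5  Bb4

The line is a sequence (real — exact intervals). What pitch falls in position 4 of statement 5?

C6

The unit is 5 notes. Position-4 pitches of the 3 shown cells: E4, A4, D5.
Extending up a 4th: G5 → C6.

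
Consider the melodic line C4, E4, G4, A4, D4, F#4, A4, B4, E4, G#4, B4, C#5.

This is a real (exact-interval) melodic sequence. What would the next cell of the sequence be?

F#4 A#4 C#5 D#5

Unit = 4 notes; the statements start on C4, D4, E4, moving up a 2nd each time.
Statement 4 starts on F#4 and keeps the same exact contour: F#4 A#4 C#5 D#5.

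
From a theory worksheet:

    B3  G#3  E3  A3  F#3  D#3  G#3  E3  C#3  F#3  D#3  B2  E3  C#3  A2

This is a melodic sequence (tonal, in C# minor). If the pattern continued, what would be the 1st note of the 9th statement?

Grouping in 3s, the 1st note of each cell is B3, A3, G#3, F#3, E3.
Carrying that down a 2nd forward: D#3 → C#3 → B2 → A2.

A2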